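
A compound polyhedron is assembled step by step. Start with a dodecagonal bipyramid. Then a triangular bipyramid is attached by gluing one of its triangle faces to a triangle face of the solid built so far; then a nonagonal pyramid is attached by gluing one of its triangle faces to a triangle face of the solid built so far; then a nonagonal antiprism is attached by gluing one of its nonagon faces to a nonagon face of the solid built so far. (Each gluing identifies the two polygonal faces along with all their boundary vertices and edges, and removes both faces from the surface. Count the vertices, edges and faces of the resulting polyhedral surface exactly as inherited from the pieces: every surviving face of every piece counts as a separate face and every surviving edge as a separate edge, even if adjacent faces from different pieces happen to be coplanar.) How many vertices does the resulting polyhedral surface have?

A dodecagonal bipyramid: V=14, E=36, F=24.
Attach a triangular bipyramid (V=5, E=9, F=6) along a 3-gon: merge 3 vertices and 3 edges, delete both glued faces → V=16, E=42, F=28.
Attach a nonagonal pyramid (V=10, E=18, F=10) along a 3-gon: merge 3 vertices and 3 edges, delete both glued faces → V=23, E=57, F=36.
Attach a nonagonal antiprism (V=18, E=36, F=20) along a 9-gon: merge 9 vertices and 9 edges, delete both glued faces → V=32, E=84, F=54.
Check: V − E + F = 32 − 84 + 54 = 2.

32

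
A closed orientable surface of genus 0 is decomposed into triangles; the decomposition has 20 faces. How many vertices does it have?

12

χ = 2 − 2·0 = 2, and every face is a triangle so 3F = 2E.
E = 3·20/2 = 30. Then V = 2 + E − F = 2 + 30 − 20 = 12.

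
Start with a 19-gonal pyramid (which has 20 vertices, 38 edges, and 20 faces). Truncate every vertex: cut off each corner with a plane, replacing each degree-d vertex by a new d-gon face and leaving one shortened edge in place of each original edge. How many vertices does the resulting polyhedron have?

76

Truncation replaces each original edge-end by a new vertex, so V′ = 2E = 76.
Each original edge survives, and each old vertex of degree d contributes d new edges; summing degrees gives Σd = 2E, so E′ = E + 2E = 3E = 114.
Each original face survives and each original vertex becomes one new face: F′ = F + V = 40.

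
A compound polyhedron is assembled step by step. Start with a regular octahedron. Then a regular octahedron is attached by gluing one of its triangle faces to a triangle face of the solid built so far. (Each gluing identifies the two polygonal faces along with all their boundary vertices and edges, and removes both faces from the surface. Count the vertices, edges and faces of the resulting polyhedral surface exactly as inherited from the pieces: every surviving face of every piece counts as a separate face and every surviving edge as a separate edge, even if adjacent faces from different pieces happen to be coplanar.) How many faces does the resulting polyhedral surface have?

14

A regular octahedron: V=6, E=12, F=8.
Attach a regular octahedron (V=6, E=12, F=8) along a 3-gon: merge 3 vertices and 3 edges, delete both glued faces → V=9, E=21, F=14.
Check: V − E + F = 9 − 21 + 14 = 2.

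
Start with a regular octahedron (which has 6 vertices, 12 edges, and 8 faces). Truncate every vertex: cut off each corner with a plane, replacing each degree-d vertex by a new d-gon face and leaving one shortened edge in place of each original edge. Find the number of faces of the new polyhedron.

Truncation replaces each original edge-end by a new vertex, so V′ = 2E = 24.
Each original edge survives, and each old vertex of degree d contributes d new edges; summing degrees gives Σd = 2E, so E′ = E + 2E = 3E = 36.
Each original face survives and each original vertex becomes one new face: F′ = F + V = 14.

14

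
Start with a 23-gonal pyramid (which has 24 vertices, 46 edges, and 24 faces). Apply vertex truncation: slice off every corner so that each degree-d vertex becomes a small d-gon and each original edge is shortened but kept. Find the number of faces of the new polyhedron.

Truncation replaces each original edge-end by a new vertex, so V′ = 2E = 92.
Each original edge survives, and each old vertex of degree d contributes d new edges; summing degrees gives Σd = 2E, so E′ = E + 2E = 3E = 138.
Each original face survives and each original vertex becomes one new face: F′ = F + V = 48.

48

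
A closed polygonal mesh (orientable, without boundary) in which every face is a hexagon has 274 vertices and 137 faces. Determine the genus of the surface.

Every face is a hexagon, so 2E = 6·137 = 822, giving E = 411.
χ = V − E + F = 274 − 411 + 137 = 0.
For a closed orientable surface χ = 2 − 2g, so g = (2 − (0))/2 = 1.

1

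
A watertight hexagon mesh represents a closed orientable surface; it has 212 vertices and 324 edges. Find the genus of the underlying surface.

Every face is a hexagon and each edge borders two faces, so 6F = 2·324, giving F = 108.
χ = V − E + F = 212 − 324 + 108 = -4.
For a closed orientable surface χ = 2 − 2g, so g = (2 − (-4))/2 = 3.

3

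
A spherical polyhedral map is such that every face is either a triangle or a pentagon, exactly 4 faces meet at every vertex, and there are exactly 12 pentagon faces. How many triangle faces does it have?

Let x be the number of triangles; then F = 12 + x.
Edge–face incidences: 2E = 5·12 + 3·x = 60 + 3x.
Every vertex has degree 4, so 4V = 2E.
Euler: V − E + F = 2 ⇒ (2E)/4 − E + (12 + x) = 2.
Multiply by 8: 2·(2E) − 4·(2E) + 8·(12 + x) = 16, i.e. 96 + 8x − 2·(60 + 3x) = 16.
Collecting terms: 2x − 24 = 16, so 2x = 40, so x = 20.
Then 2E = 60 + 3·20 = 120, so E = 60, V = 2E/4 = 30, F = 12 + 20 = 32.

20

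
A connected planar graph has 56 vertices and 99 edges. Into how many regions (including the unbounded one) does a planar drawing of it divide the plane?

45

Euler's formula for a connected plane graph: V − E + F = 2, so F = 2 − 56 + 99 = 45.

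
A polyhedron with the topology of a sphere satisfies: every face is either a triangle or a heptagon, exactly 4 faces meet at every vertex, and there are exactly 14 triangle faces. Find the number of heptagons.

2

Let x be the number of heptagons; then F = 14 + x.
Edge–face incidences: 2E = 3·14 + 7·x = 42 + 7x.
Every vertex has degree 4, so 4V = 2E.
Euler: V − E + F = 2 ⇒ (2E)/4 − E + (14 + x) = 2.
Multiply by 8: 2·(2E) − 4·(2E) + 8·(14 + x) = 16, i.e. 112 + 8x − 2·(42 + 7x) = 16.
Collecting terms: −6x + 28 = 16, so −6x = −12, so x = 2.
Then 2E = 42 + 7·2 = 56, so E = 28, V = 2E/4 = 14, F = 14 + 2 = 16.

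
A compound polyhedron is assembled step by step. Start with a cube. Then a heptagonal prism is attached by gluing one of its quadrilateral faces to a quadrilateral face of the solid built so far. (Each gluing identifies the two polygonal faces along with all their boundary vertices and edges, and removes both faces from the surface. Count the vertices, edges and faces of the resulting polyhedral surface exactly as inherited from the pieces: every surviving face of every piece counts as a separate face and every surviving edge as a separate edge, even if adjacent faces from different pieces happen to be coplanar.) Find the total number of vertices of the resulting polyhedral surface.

18

A cube: V=8, E=12, F=6.
Attach a heptagonal prism (V=14, E=21, F=9) along a 4-gon: merge 4 vertices and 4 edges, delete both glued faces → V=18, E=29, F=13.
Check: V − E + F = 18 − 29 + 13 = 2.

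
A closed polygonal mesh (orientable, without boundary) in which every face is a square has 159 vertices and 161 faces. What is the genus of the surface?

Every face is a square, so 2E = 4·161 = 644, giving E = 322.
χ = V − E + F = 159 − 322 + 161 = -2.
For a closed orientable surface χ = 2 − 2g, so g = (2 − (-2))/2 = 2.

2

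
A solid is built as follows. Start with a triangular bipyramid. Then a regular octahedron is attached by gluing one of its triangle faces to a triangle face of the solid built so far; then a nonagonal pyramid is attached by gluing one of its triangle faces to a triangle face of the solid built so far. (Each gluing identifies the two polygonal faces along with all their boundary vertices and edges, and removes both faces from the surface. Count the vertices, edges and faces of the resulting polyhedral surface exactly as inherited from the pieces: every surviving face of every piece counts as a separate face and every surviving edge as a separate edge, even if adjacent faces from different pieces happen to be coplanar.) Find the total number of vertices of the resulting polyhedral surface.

A triangular bipyramid: V=5, E=9, F=6.
Attach a regular octahedron (V=6, E=12, F=8) along a 3-gon: merge 3 vertices and 3 edges, delete both glued faces → V=8, E=18, F=12.
Attach a nonagonal pyramid (V=10, E=18, F=10) along a 3-gon: merge 3 vertices and 3 edges, delete both glued faces → V=15, E=33, F=20.
Check: V − E + F = 15 − 33 + 20 = 2.

15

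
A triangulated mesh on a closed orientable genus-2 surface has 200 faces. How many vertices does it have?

χ = 2 − 2·2 = -2, and every face is a triangle so 3F = 2E.
E = 3·200/2 = 300. Then V = -2 + E − F = -2 + 300 − 200 = 98.

98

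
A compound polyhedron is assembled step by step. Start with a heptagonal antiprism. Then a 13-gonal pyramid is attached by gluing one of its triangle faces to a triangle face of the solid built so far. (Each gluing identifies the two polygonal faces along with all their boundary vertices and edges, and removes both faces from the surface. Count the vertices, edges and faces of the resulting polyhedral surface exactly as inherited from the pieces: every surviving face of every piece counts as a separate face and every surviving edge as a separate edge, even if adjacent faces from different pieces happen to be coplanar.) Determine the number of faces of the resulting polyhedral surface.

A heptagonal antiprism: V=14, E=28, F=16.
Attach a 13-gonal pyramid (V=14, E=26, F=14) along a 3-gon: merge 3 vertices and 3 edges, delete both glued faces → V=25, E=51, F=28.
Check: V − E + F = 25 − 51 + 28 = 2.

28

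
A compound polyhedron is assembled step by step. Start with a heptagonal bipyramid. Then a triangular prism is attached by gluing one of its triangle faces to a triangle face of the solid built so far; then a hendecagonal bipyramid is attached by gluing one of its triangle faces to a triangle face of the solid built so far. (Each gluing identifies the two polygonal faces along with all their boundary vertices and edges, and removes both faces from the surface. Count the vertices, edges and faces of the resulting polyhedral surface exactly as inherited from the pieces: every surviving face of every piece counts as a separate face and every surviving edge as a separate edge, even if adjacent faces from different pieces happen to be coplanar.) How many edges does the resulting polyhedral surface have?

A heptagonal bipyramid: V=9, E=21, F=14.
Attach a triangular prism (V=6, E=9, F=5) along a 3-gon: merge 3 vertices and 3 edges, delete both glued faces → V=12, E=27, F=17.
Attach a hendecagonal bipyramid (V=13, E=33, F=22) along a 3-gon: merge 3 vertices and 3 edges, delete both glued faces → V=22, E=57, F=37.
Check: V − E + F = 22 − 57 + 37 = 2.

57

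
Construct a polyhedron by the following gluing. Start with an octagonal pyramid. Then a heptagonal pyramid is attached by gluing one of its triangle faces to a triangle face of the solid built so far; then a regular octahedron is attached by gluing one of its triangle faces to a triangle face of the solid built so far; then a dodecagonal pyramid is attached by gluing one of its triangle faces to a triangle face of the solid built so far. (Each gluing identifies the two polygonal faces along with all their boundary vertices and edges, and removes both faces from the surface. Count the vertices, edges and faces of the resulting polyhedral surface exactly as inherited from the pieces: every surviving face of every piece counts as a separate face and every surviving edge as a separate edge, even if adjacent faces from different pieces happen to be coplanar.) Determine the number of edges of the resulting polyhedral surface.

57

An octagonal pyramid: V=9, E=16, F=9.
Attach a heptagonal pyramid (V=8, E=14, F=8) along a 3-gon: merge 3 vertices and 3 edges, delete both glued faces → V=14, E=27, F=15.
Attach a regular octahedron (V=6, E=12, F=8) along a 3-gon: merge 3 vertices and 3 edges, delete both glued faces → V=17, E=36, F=21.
Attach a dodecagonal pyramid (V=13, E=24, F=13) along a 3-gon: merge 3 vertices and 3 edges, delete both glued faces → V=27, E=57, F=32.
Check: V − E + F = 27 − 57 + 32 = 2.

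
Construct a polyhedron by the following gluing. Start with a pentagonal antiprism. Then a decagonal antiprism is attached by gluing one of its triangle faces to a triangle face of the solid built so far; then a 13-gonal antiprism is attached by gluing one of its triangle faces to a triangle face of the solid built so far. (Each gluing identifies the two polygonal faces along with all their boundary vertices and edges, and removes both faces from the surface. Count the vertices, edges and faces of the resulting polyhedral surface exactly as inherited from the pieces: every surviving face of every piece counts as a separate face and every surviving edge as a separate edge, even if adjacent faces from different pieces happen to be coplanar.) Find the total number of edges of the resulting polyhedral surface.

A pentagonal antiprism: V=10, E=20, F=12.
Attach a decagonal antiprism (V=20, E=40, F=22) along a 3-gon: merge 3 vertices and 3 edges, delete both glued faces → V=27, E=57, F=32.
Attach a 13-gonal antiprism (V=26, E=52, F=28) along a 3-gon: merge 3 vertices and 3 edges, delete both glued faces → V=50, E=106, F=58.
Check: V − E + F = 50 − 106 + 58 = 2.

106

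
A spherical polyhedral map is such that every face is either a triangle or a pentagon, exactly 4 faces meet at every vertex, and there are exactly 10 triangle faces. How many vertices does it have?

10

Let x be the number of pentagons; then F = 10 + x.
Edge–face incidences: 2E = 3·10 + 5·x = 30 + 5x.
Every vertex has degree 4, so 4V = 2E.
Euler: V − E + F = 2 ⇒ (2E)/4 − E + (10 + x) = 2.
Multiply by 8: 2·(2E) − 4·(2E) + 8·(10 + x) = 16, i.e. 80 + 8x − 2·(30 + 5x) = 16.
Collecting terms: −2x + 20 = 16, so −2x = −4, so x = 2.
Then 2E = 30 + 5·2 = 40, so E = 20, V = 2E/4 = 10, F = 10 + 2 = 12.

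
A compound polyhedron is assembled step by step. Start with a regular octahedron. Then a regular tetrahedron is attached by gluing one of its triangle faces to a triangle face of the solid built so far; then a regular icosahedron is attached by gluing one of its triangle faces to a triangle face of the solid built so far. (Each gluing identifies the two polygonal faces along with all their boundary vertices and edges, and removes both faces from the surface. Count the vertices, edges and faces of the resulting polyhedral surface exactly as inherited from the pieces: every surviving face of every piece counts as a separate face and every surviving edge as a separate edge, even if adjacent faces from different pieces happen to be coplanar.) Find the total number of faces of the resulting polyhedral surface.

A regular octahedron: V=6, E=12, F=8.
Attach a regular tetrahedron (V=4, E=6, F=4) along a 3-gon: merge 3 vertices and 3 edges, delete both glued faces → V=7, E=15, F=10.
Attach a regular icosahedron (V=12, E=30, F=20) along a 3-gon: merge 3 vertices and 3 edges, delete both glued faces → V=16, E=42, F=28.
Check: V − E + F = 16 − 42 + 28 = 2.

28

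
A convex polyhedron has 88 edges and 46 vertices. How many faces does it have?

44

Here V − E + F = 2.
F = 2 − V + E = 2 − 46 + 88 = 44.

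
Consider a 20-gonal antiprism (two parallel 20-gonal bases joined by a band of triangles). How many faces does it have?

An antiprism on an n-gon has two n-gon caps and 2n triangles: V = 2·20 = 40, E = 4·20 = 80, F = 2·20 + 2 = 42.

42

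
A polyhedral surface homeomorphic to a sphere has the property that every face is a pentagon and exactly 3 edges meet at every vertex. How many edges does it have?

Each face has 5 edges and each edge borders two faces, so 2E = 5F.
Each vertex has degree 3, so 3V = 2E and hence V = 5F/3.
Euler: V − E + F = 2 ⇒ (5F/3) − (5F/2) + F = 2.
Multiply by 6: (10 − 15 + 6)F = 12, i.e. 1F = 12.
So F = 12, E = 5·12/2 = 30, V = 5·12/3 = 20.

30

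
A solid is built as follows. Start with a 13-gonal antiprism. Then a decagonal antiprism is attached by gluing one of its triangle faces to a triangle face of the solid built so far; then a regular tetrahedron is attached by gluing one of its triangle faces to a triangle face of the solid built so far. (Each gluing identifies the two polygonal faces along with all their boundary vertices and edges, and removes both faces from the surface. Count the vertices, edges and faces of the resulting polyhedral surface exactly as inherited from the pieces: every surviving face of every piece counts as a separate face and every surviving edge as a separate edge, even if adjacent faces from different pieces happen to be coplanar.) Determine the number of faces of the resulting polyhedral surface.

A 13-gonal antiprism: V=26, E=52, F=28.
Attach a decagonal antiprism (V=20, E=40, F=22) along a 3-gon: merge 3 vertices and 3 edges, delete both glued faces → V=43, E=89, F=48.
Attach a regular tetrahedron (V=4, E=6, F=4) along a 3-gon: merge 3 vertices and 3 edges, delete both glued faces → V=44, E=92, F=50.
Check: V − E + F = 44 − 92 + 50 = 2.

50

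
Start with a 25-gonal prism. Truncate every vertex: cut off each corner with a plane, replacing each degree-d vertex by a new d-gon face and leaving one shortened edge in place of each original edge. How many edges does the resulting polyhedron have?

225

The base solid has V = 50, E = 75, F = 27.
Truncation replaces each original edge-end by a new vertex, so V′ = 2E = 150.
Each original edge survives, and each old vertex of degree d contributes d new edges; summing degrees gives Σd = 2E, so E′ = E + 2E = 3E = 225.
Each original face survives and each original vertex becomes one new face: F′ = F + V = 77.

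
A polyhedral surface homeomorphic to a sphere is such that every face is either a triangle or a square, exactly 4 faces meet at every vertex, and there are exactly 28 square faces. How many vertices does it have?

34

Let x be the number of triangles; then F = 28 + x.
Edge–face incidences: 2E = 4·28 + 3·x = 112 + 3x.
Every vertex has degree 4, so 4V = 2E.
Euler: V − E + F = 2 ⇒ (2E)/4 − E + (28 + x) = 2.
Multiply by 8: 2·(2E) − 4·(2E) + 8·(28 + x) = 16, i.e. 224 + 8x − 2·(112 + 3x) = 16.
Collecting terms: 2x = 16, so x = 8.
Then 2E = 112 + 3·8 = 136, so E = 68, V = 2E/4 = 34, F = 28 + 8 = 36.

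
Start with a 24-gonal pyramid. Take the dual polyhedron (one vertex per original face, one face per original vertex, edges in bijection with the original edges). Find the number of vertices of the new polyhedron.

25

The base solid has V = 25, E = 48, F = 25.
The dual swaps V and F and preserves E: V′ = F = 25, E′ = E = 48, F′ = V = 25.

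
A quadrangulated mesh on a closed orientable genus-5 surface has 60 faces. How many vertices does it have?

χ = 2 − 2·5 = -8, and every face is a square so 4F = 2E.
E = 4·60/2 = 120. Then V = -8 + E − F = -8 + 120 − 60 = 52.

52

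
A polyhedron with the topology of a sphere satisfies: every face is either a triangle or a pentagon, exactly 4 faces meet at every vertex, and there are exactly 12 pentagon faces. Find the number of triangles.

20

Let x be the number of triangles; then F = 12 + x.
Edge–face incidences: 2E = 5·12 + 3·x = 60 + 3x.
Every vertex has degree 4, so 4V = 2E.
Euler: V − E + F = 2 ⇒ (2E)/4 − E + (12 + x) = 2.
Multiply by 8: 2·(2E) − 4·(2E) + 8·(12 + x) = 16, i.e. 96 + 8x − 2·(60 + 3x) = 16.
Collecting terms: 2x − 24 = 16, so 2x = 40, so x = 20.
Then 2E = 60 + 3·20 = 120, so E = 60, V = 2E/4 = 30, F = 12 + 20 = 32.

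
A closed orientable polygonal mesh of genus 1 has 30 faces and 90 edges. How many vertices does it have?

For a closed orientable surface of genus 1, χ = 2 − 2·1 = 0.
V = 0 + E − F = 0 + 90 − 30 = 60.

60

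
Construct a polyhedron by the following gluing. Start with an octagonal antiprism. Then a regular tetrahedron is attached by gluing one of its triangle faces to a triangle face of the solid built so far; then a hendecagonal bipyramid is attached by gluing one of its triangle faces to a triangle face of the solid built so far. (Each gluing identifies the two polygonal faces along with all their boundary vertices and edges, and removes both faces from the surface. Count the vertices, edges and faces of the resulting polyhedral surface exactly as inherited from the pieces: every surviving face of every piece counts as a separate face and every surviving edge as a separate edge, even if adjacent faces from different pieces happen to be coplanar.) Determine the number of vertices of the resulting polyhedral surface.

An octagonal antiprism: V=16, E=32, F=18.
Attach a regular tetrahedron (V=4, E=6, F=4) along a 3-gon: merge 3 vertices and 3 edges, delete both glued faces → V=17, E=35, F=20.
Attach a hendecagonal bipyramid (V=13, E=33, F=22) along a 3-gon: merge 3 vertices and 3 edges, delete both glued faces → V=27, E=65, F=40.
Check: V − E + F = 27 − 65 + 40 = 2.

27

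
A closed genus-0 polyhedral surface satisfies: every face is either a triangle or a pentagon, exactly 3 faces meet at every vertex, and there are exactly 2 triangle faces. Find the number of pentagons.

6

Let x be the number of pentagons; then F = 2 + x.
Edge–face incidences: 2E = 3·2 + 5·x = 6 + 5x.
Every vertex has degree 3, so 3V = 2E.
Euler: V − E + F = 2 ⇒ (2E)/3 − E + (2 + x) = 2.
Multiply by 6: 2·(2E) − 3·(2E) + 6·(2 + x) = 12, i.e. 12 + 6x − (6 + 5x) = 12.
Collecting terms: x + 6 = 12, so x = 6.
Then 2E = 6 + 5·6 = 36, so E = 18, V = 2E/3 = 12, F = 2 + 6 = 8.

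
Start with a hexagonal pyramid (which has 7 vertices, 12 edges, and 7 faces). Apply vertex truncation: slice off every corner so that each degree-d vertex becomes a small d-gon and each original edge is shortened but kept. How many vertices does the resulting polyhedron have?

Truncation replaces each original edge-end by a new vertex, so V′ = 2E = 24.
Each original edge survives, and each old vertex of degree d contributes d new edges; summing degrees gives Σd = 2E, so E′ = E + 2E = 3E = 36.
Each original face survives and each original vertex becomes one new face: F′ = F + V = 14.

24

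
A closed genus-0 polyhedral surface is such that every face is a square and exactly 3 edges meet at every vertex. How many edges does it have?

Each face has 4 edges and each edge borders two faces, so 2E = 4F.
Each vertex has degree 3, so 3V = 2E and hence V = 4F/3.
Euler: V − E + F = 2 ⇒ (4F/3) − (4F/2) + F = 2.
Multiply by 6: (8 − 12 + 6)F = 12, i.e. 2F = 12.
So F = 6, E = 4·6/2 = 12, V = 4·6/3 = 8.

12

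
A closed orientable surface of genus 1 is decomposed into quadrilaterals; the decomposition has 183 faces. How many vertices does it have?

183

χ = 2 − 2·1 = 0, and every face is a square so 4F = 2E.
E = 4·183/2 = 366. Then V = 0 + E − F = 0 + 366 − 183 = 183.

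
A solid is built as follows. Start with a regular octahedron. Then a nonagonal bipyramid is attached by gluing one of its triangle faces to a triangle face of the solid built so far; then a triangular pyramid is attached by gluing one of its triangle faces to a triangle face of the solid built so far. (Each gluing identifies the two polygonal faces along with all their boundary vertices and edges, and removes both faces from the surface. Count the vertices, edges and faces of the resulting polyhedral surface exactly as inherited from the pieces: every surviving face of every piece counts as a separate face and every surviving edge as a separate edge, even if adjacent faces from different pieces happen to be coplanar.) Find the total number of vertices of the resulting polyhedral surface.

A regular octahedron: V=6, E=12, F=8.
Attach a nonagonal bipyramid (V=11, E=27, F=18) along a 3-gon: merge 3 vertices and 3 edges, delete both glued faces → V=14, E=36, F=24.
Attach a triangular pyramid (V=4, E=6, F=4) along a 3-gon: merge 3 vertices and 3 edges, delete both glued faces → V=15, E=39, F=26.
Check: V − E + F = 15 − 39 + 26 = 2.

15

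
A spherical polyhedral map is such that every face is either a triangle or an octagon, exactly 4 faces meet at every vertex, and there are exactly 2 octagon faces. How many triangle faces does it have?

Let x be the number of triangles; then F = 2 + x.
Edge–face incidences: 2E = 8·2 + 3·x = 16 + 3x.
Every vertex has degree 4, so 4V = 2E.
Euler: V − E + F = 2 ⇒ (2E)/4 − E + (2 + x) = 2.
Multiply by 8: 2·(2E) − 4·(2E) + 8·(2 + x) = 16, i.e. 16 + 8x − 2·(16 + 3x) = 16.
Collecting terms: 2x − 16 = 16, so 2x = 32, so x = 16.
Then 2E = 16 + 3·16 = 64, so E = 32, V = 2E/4 = 16, F = 2 + 16 = 18.

16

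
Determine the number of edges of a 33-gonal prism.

A prism on an n-gon has two n-gon bases and n rectangular sides: V = 2·33 = 66, E = 3·33 = 99, F = 33 + 2 = 35.

99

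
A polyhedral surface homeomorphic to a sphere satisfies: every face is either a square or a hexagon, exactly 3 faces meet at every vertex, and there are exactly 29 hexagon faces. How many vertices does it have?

66

Let x be the number of squares; then F = 29 + x.
Edge–face incidences: 2E = 6·29 + 4·x = 174 + 4x.
Every vertex has degree 3, so 3V = 2E.
Euler: V − E + F = 2 ⇒ (2E)/3 − E + (29 + x) = 2.
Multiply by 6: 2·(2E) − 3·(2E) + 6·(29 + x) = 12, i.e. 174 + 6x − (174 + 4x) = 12.
Collecting terms: 2x = 12, so x = 6.
Then 2E = 174 + 4·6 = 198, so E = 99, V = 2E/3 = 66, F = 29 + 6 = 35.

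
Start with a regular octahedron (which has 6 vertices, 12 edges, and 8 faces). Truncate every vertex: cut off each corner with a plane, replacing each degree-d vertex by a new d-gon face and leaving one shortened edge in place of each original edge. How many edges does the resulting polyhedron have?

Truncation replaces each original edge-end by a new vertex, so V′ = 2E = 24.
Each original edge survives, and each old vertex of degree d contributes d new edges; summing degrees gives Σd = 2E, so E′ = E + 2E = 3E = 36.
Each original face survives and each original vertex becomes one new face: F′ = F + V = 14.

36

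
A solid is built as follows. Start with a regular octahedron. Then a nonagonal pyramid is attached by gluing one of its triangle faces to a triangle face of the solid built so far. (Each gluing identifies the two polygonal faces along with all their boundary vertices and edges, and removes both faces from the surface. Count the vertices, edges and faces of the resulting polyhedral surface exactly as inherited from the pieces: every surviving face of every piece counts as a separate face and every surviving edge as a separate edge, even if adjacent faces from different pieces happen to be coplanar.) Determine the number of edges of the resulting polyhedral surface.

27

A regular octahedron: V=6, E=12, F=8.
Attach a nonagonal pyramid (V=10, E=18, F=10) along a 3-gon: merge 3 vertices and 3 edges, delete both glued faces → V=13, E=27, F=16.
Check: V − E + F = 13 − 27 + 16 = 2.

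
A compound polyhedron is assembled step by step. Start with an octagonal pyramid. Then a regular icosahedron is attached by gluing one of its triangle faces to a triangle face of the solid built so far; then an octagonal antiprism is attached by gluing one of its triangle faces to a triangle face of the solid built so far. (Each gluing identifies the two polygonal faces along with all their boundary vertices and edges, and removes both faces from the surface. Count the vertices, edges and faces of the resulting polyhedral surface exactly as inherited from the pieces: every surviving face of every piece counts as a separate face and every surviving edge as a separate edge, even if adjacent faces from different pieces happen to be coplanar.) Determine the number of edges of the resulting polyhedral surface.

An octagonal pyramid: V=9, E=16, F=9.
Attach a regular icosahedron (V=12, E=30, F=20) along a 3-gon: merge 3 vertices and 3 edges, delete both glued faces → V=18, E=43, F=27.
Attach an octagonal antiprism (V=16, E=32, F=18) along a 3-gon: merge 3 vertices and 3 edges, delete both glued faces → V=31, E=72, F=43.
Check: V − E + F = 31 − 72 + 43 = 2.

72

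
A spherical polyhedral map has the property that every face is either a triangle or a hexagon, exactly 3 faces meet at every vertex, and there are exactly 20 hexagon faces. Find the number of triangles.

4

Let x be the number of triangles; then F = 20 + x.
Edge–face incidences: 2E = 6·20 + 3·x = 120 + 3x.
Every vertex has degree 3, so 3V = 2E.
Euler: V − E + F = 2 ⇒ (2E)/3 − E + (20 + x) = 2.
Multiply by 6: 2·(2E) − 3·(2E) + 6·(20 + x) = 12, i.e. 120 + 6x − (120 + 3x) = 12.
Collecting terms: 3x = 12, so x = 4.
Then 2E = 120 + 3·4 = 132, so E = 66, V = 2E/3 = 44, F = 20 + 4 = 24.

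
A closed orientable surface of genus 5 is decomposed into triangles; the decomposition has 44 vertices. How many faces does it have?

104

χ = 2 − 2·5 = -8, and every face is a triangle so 3F = 2E.
V − E + F = -8 with E = 3F/2 gives 44 − (3/2 − 1)·F = -8, so F = 104 and E = 156.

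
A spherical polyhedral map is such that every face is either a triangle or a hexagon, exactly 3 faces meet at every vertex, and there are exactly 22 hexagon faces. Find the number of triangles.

Let x be the number of triangles; then F = 22 + x.
Edge–face incidences: 2E = 6·22 + 3·x = 132 + 3x.
Every vertex has degree 3, so 3V = 2E.
Euler: V − E + F = 2 ⇒ (2E)/3 − E + (22 + x) = 2.
Multiply by 6: 2·(2E) − 3·(2E) + 6·(22 + x) = 12, i.e. 132 + 6x − (132 + 3x) = 12.
Collecting terms: 3x = 12, so x = 4.
Then 2E = 132 + 3·4 = 144, so E = 72, V = 2E/3 = 48, F = 22 + 4 = 26.

4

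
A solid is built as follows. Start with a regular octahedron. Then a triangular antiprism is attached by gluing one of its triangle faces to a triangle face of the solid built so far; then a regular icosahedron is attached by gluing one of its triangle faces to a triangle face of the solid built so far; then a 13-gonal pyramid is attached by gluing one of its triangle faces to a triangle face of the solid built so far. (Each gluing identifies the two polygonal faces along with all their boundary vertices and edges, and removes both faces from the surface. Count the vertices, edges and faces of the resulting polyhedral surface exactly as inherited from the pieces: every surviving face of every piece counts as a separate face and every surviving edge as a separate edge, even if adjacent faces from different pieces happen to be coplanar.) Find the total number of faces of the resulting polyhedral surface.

A regular octahedron: V=6, E=12, F=8.
Attach a triangular antiprism (V=6, E=12, F=8) along a 3-gon: merge 3 vertices and 3 edges, delete both glued faces → V=9, E=21, F=14.
Attach a regular icosahedron (V=12, E=30, F=20) along a 3-gon: merge 3 vertices and 3 edges, delete both glued faces → V=18, E=48, F=32.
Attach a 13-gonal pyramid (V=14, E=26, F=14) along a 3-gon: merge 3 vertices and 3 edges, delete both glued faces → V=29, E=71, F=44.
Check: V − E + F = 29 − 71 + 44 = 2.

44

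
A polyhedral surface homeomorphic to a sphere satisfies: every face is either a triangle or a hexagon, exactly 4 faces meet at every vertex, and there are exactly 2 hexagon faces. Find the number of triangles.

12

Let x be the number of triangles; then F = 2 + x.
Edge–face incidences: 2E = 6·2 + 3·x = 12 + 3x.
Every vertex has degree 4, so 4V = 2E.
Euler: V − E + F = 2 ⇒ (2E)/4 − E + (2 + x) = 2.
Multiply by 8: 2·(2E) − 4·(2E) + 8·(2 + x) = 16, i.e. 16 + 8x − 2·(12 + 3x) = 16.
Collecting terms: 2x − 8 = 16, so 2x = 24, so x = 12.
Then 2E = 12 + 3·12 = 48, so E = 24, V = 2E/4 = 12, F = 2 + 12 = 14.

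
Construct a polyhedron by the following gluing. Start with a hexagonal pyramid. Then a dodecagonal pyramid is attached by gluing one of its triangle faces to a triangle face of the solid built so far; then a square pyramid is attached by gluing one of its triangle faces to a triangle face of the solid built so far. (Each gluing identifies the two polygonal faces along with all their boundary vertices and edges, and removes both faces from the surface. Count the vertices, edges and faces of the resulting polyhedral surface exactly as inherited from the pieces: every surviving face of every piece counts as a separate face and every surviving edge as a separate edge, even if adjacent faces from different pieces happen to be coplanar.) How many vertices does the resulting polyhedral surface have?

A hexagonal pyramid: V=7, E=12, F=7.
Attach a dodecagonal pyramid (V=13, E=24, F=13) along a 3-gon: merge 3 vertices and 3 edges, delete both glued faces → V=17, E=33, F=18.
Attach a square pyramid (V=5, E=8, F=5) along a 3-gon: merge 3 vertices and 3 edges, delete both glued faces → V=19, E=38, F=21.
Check: V − E + F = 19 − 38 + 21 = 2.

19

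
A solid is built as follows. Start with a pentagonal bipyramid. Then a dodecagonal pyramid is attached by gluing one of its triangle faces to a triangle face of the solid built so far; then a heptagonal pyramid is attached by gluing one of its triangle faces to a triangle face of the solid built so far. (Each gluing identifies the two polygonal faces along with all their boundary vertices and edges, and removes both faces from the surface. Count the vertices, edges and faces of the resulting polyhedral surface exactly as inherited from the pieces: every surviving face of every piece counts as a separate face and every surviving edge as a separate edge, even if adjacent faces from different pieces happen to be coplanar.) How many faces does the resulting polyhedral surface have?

A pentagonal bipyramid: V=7, E=15, F=10.
Attach a dodecagonal pyramid (V=13, E=24, F=13) along a 3-gon: merge 3 vertices and 3 edges, delete both glued faces → V=17, E=36, F=21.
Attach a heptagonal pyramid (V=8, E=14, F=8) along a 3-gon: merge 3 vertices and 3 edges, delete both glued faces → V=22, E=47, F=27.
Check: V − E + F = 22 − 47 + 27 = 2.

27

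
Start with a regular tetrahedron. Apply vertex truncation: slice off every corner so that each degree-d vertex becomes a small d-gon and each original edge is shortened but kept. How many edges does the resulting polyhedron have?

The base solid has V = 4, E = 6, F = 4.
Truncation replaces each original edge-end by a new vertex, so V′ = 2E = 12.
Each original edge survives, and each old vertex of degree d contributes d new edges; summing degrees gives Σd = 2E, so E′ = E + 2E = 3E = 18.
Each original face survives and each original vertex becomes one new face: F′ = F + V = 8.

18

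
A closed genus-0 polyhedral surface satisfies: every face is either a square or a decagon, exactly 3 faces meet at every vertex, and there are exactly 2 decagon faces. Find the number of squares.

Let x be the number of squares; then F = 2 + x.
Edge–face incidences: 2E = 10·2 + 4·x = 20 + 4x.
Every vertex has degree 3, so 3V = 2E.
Euler: V − E + F = 2 ⇒ (2E)/3 − E + (2 + x) = 2.
Multiply by 6: 2·(2E) − 3·(2E) + 6·(2 + x) = 12, i.e. 12 + 6x − (20 + 4x) = 12.
Collecting terms: 2x − 8 = 12, so 2x = 20, so x = 10.
Then 2E = 20 + 4·10 = 60, so E = 30, V = 2E/3 = 20, F = 2 + 10 = 12.

10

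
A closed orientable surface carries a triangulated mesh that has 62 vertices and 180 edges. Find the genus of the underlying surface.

Every face is a triangle and each edge borders two faces, so 3F = 2·180, giving F = 120.
χ = V − E + F = 62 − 180 + 120 = 2.
For a closed orientable surface χ = 2 − 2g, so g = (2 − (2))/2 = 0.

0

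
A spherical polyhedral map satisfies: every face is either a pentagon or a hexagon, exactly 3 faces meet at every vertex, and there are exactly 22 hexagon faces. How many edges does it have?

96

Let x be the number of pentagons; then F = 22 + x.
Edge–face incidences: 2E = 6·22 + 5·x = 132 + 5x.
Every vertex has degree 3, so 3V = 2E.
Euler: V − E + F = 2 ⇒ (2E)/3 − E + (22 + x) = 2.
Multiply by 6: 2·(2E) − 3·(2E) + 6·(22 + x) = 12, i.e. 132 + 6x − (132 + 5x) = 12.
Collecting terms: x = 12.
Then 2E = 132 + 5·12 = 192, so E = 96, V = 2E/3 = 64, F = 22 + 12 = 34.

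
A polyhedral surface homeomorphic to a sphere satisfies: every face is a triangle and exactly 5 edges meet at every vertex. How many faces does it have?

20

Each face has 3 edges and each edge borders two faces, so 2E = 3F.
Each vertex has degree 5, so 5V = 2E and hence V = 3F/5.
Euler: V − E + F = 2 ⇒ (3F/5) − (3F/2) + F = 2.
Multiply by 10: (6 − 15 + 10)F = 20, i.e. 1F = 20.
So F = 20, E = 3·20/2 = 30, V = 3·20/5 = 12.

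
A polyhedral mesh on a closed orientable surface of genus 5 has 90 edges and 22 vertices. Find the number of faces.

60

For a closed orientable surface of genus 5, χ = 2 − 2·5 = -8.
F = -8 − V + E = -8 − 22 + 90 = 60.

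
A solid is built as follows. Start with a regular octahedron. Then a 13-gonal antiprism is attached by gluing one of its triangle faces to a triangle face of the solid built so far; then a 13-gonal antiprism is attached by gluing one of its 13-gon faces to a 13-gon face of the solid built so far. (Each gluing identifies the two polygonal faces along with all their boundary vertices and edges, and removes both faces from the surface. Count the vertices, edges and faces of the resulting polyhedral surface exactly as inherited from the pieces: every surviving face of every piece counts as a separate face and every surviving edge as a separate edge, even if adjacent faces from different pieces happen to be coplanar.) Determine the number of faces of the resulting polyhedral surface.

60

A regular octahedron: V=6, E=12, F=8.
Attach a 13-gonal antiprism (V=26, E=52, F=28) along a 3-gon: merge 3 vertices and 3 edges, delete both glued faces → V=29, E=61, F=34.
Attach a 13-gonal antiprism (V=26, E=52, F=28) along a 13-gon: merge 13 vertices and 13 edges, delete both glued faces → V=42, E=100, F=60.
Check: V − E + F = 42 − 100 + 60 = 2.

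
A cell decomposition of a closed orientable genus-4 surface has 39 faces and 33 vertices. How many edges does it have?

78

For a closed orientable surface of genus 4, χ = 2 − 2·4 = -6.
E = V + F − (-6) = 33 + 39 − (-6) = 78.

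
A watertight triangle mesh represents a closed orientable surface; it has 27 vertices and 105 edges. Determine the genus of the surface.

5

Every face is a triangle and each edge borders two faces, so 3F = 2·105, giving F = 70.
χ = V − E + F = 27 − 105 + 70 = -8.
For a closed orientable surface χ = 2 − 2g, so g = (2 − (-8))/2 = 5.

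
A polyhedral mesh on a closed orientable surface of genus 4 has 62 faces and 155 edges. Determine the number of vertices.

87

For a closed orientable surface of genus 4, χ = 2 − 2·4 = -6.
V = -6 + E − F = -6 + 155 − 62 = 87.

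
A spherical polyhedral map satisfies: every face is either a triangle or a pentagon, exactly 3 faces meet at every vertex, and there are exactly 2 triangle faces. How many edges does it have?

18

Let x be the number of pentagons; then F = 2 + x.
Edge–face incidences: 2E = 3·2 + 5·x = 6 + 5x.
Every vertex has degree 3, so 3V = 2E.
Euler: V − E + F = 2 ⇒ (2E)/3 − E + (2 + x) = 2.
Multiply by 6: 2·(2E) − 3·(2E) + 6·(2 + x) = 12, i.e. 12 + 6x − (6 + 5x) = 12.
Collecting terms: x + 6 = 12, so x = 6.
Then 2E = 6 + 5·6 = 36, so E = 18, V = 2E/3 = 12, F = 2 + 6 = 8.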